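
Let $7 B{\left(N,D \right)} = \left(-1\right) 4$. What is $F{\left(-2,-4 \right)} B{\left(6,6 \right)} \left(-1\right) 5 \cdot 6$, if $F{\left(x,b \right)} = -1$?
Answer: $- \frac{120}{7} \approx -17.143$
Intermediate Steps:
$B{\left(N,D \right)} = - \frac{4}{7}$ ($B{\left(N,D \right)} = \frac{\left(-1\right) 4}{7} = \frac{1}{7} \left(-4\right) = - \frac{4}{7}$)
$F{\left(-2,-4 \right)} B{\left(6,6 \right)} \left(-1\right) 5 \cdot 6 = \left(-1\right) \left(- \frac{4}{7}\right) \left(-1\right) 5 \cdot 6 = \frac{4 \left(\left(-5\right) 6\right)}{7} = \frac{4}{7} \left(-30\right) = - \frac{120}{7}$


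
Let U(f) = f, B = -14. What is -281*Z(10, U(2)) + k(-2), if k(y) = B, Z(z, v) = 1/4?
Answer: -337/4 ≈ -84.250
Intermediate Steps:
Z(z, v) = ¼
k(y) = -14
-281*Z(10, U(2)) + k(-2) = -281*¼ - 14 = -281/4 - 14 = -337/4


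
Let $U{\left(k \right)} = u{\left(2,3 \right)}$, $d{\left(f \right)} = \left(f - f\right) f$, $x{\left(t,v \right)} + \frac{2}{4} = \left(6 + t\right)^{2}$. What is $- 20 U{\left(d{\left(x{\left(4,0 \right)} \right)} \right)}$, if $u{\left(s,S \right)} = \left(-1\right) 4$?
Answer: $80$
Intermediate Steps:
$x{\left(t,v \right)} = - \frac{1}{2} + \left(6 + t\right)^{2}$
$d{\left(f \right)} = 0$ ($d{\left(f \right)} = 0 f = 0$)
$u{\left(s,S \right)} = -4$
$U{\left(k \right)} = -4$
$- 20 U{\left(d{\left(x{\left(4,0 \right)} \right)} \right)} = \left(-20\right) \left(-4\right) = 80$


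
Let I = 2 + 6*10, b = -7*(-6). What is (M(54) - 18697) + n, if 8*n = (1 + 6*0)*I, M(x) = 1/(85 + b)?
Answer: -9494135/508 ≈ -18689.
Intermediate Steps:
b = 42
I = 62 (I = 2 + 60 = 62)
M(x) = 1/127 (M(x) = 1/(85 + 42) = 1/127)
n = 31/4 (n = ((1 + 6*0)*62)/8 = ((1 + 0)*62)/8 = (1*62)/8 = (⅛)*62 = 31/4 ≈ 7.7500)
(M(54) - 18697) + n = (1/127 - 18697) + 31/4 = -2374518/127 + 31/4 = -9494135/508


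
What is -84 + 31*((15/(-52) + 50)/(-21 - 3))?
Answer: -184967/1248 ≈ -148.21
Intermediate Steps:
-84 + 31*((15/(-52) + 50)/(-21 - 3)) = -84 + 31*((15*(-1/52) + 50)/(-24)) = -84 + 31*((-15/52 + 50)*(-1/24)) = -84 + 31*((2585/52)*(-1/24)) = -84 + 31*(-2585/1248) = -84 - 80135/1248 = -184967/1248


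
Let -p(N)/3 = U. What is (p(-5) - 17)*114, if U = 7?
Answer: -4332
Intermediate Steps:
p(N) = -21 (p(N) = -3*7 = -21)
(p(-5) - 17)*114 = (-21 - 17)*114 = -38*114 = -4332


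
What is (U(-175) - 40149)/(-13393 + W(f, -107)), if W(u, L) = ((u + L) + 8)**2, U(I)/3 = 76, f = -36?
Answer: -39921/4832 ≈ -8.2618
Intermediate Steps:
U(I) = 228 (U(I) = 3*76 = 228)
W(u, L) = (8 + L + u)**2 (W(u, L) = ((L + u) + 8)**2 = (8 + L + u)**2)
(U(-175) - 40149)/(-13393 + W(f, -107)) = (228 - 40149)/(-13393 + (8 - 107 - 36)**2) = -39921/(-13393 + (-135)**2) = -39921/(-13393 + 18225) = -39921/4832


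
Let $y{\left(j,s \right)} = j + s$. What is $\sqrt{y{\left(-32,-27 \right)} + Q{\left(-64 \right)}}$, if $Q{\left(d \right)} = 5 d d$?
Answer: $3 \sqrt{2269} \approx 142.9$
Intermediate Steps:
$Q{\left(d \right)} = 5 d^{2}$
$\sqrt{y{\left(-32,-27 \right)} + Q{\left(-64 \right)}} = \sqrt{\left(-32 - 27\right) + 5 \left(-64\right)^{2}} = \sqrt{-59 + 5 \cdot 4096} = \sqrt{-59 + 20480} = \sqrt{20421} = 3 \sqrt{2269}$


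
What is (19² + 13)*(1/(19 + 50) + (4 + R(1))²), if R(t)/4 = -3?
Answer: 1651958/69 ≈ 23941.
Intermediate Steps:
R(t) = -12 (R(t) = 4*(-3) = -12)
(19² + 13)*(1/(19 + 50) + (4 + R(1))²) = (19² + 13)*(1/(19 + 50) + (4 - 12)²) = (361 + 13)*(1/69 + (-8)²) = 374*(1/69 + 64) = 374*(4417/69) = 1651958/69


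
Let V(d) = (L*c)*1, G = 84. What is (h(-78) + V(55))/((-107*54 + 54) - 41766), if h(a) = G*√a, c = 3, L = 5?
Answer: -1/3166 - 14*I*√78/7915 ≈ -0.00031586 - 0.015622*I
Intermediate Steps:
V(d) = 15 (V(d) = (5*3)*1 = 15*1 = 15)
h(a) = 84*√a
(h(-78) + V(55))/((-107*54 + 54) - 41766) = (84*√(-78) + 15)/((-107*54 + 54) - 41766) = (84*(I*√78) + 15)/((-5778 + 54) - 41766) = (84*I*√78 + 15)/(-5724 - 41766) = (15 + 84*I*√78)/(-47490) = (15 + 84*I*√78)*(-1/47490) = -1/3166 - 14*I*√78/7915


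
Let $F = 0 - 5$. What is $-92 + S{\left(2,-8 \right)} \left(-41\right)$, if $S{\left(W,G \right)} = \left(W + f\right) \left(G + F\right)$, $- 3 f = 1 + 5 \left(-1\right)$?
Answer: $\frac{5054}{3} \approx 1684.7$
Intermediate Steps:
$F = -5$
$f = \frac{4}{3}$ ($f = - \frac{1 + 5 \left(-1\right)}{3} = - \frac{1 - 5}{3} = \left(- \frac{1}{3}\right) \left(-4\right) = \frac{4}{3} \approx 1.3333$)
$S{\left(W,G \right)} = \left(-5 + G\right) \left(\frac{4}{3} + W\right)$ ($S{\left(W,G \right)} = \left(W + \frac{4}{3}\right) \left(G - 5\right) = \left(\frac{4}{3} + W\right) \left(-5 + G\right) = \left(-5 + G\right) \left(\frac{4}{3} + W\right)$)
$-92 + S{\left(2,-8 \right)} \left(-41\right) = -92 + \left(- \frac{20}{3} - 10 + \frac{4}{3} \left(-8\right) - 16\right) \left(-41\right) = -92 + \left(- \frac{20}{3} - 10 - \frac{32}{3} - 16\right) \left(-41\right) = -92 - - \frac{5330}{3} = -92 + \frac{5330}{3} = \frac{5054}{3}$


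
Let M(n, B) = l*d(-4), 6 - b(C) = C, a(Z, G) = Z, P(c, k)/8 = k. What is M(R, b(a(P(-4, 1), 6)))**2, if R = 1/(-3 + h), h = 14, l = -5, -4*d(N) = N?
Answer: 25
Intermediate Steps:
P(c, k) = 8*k
d(N) = -N/4
b(C) = 6 - C
R = 1/11 (R = 1/(-3 + 14) = 1/11 ≈ 0.090909)
M(n, B) = -5 (M(n, B) = -(-5)*(-4)/4 = -5*1 = -5)
M(R, b(a(P(-4, 1), 6)))**2 = (-5)**2 = 25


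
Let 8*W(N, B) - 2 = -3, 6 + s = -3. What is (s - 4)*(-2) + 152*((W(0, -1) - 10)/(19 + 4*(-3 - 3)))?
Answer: 1669/5 ≈ 333.80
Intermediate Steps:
s = -9 (s = -6 - 3 = -9)
W(N, B) = -⅛ (W(N, B) = ¼ + (⅛)*(-3) = ¼ - 3/8 = -⅛)
(s - 4)*(-2) + 152*((W(0, -1) - 10)/(19 + 4*(-3 - 3))) = (-9 - 4)*(-2) + 152*((-⅛ - 10)/(19 + 4*(-3 - 3))) = -13*(-2) + 152*(-81/(8*(19 + 4*(-6)))) = 26 + 152*(-81/(8*(19 - 24))) = 26 + 152*(-81/8/(-5)) = 26 + 152*(-81/8*(-⅕)) = 26 + 152*(81/40) = 26 + 1539/5 = 1669/5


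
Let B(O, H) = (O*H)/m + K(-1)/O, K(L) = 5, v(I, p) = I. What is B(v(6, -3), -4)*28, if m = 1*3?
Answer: -602/3 ≈ -200.67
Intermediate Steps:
m = 3
B(O, H) = 5/O + H*O/3 (B(O, H) = (O*H)/3 + 5/O = (H*O)*(1/3) + 5/O = H*O/3 + 5/O = 5/O + H*O/3)
B(v(6, -3), -4)*28 = (5/6 + (1/3)*(-4)*6)*28 = (5*(1/6) - 8)*28 = (5/6 - 8)*28 = -43/6*28 = -602/3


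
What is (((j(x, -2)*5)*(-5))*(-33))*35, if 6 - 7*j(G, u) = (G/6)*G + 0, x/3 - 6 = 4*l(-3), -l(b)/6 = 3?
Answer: -26928000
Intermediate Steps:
l(b) = -18 (l(b) = -6*3 = -18)
x = -198 (x = 18 + 3*(4*(-18)) = 18 + 3*(-72) = 18 - 216 = -198)
j(G, u) = 6/7 - G²/42 (j(G, u) = 6/7 - ((G/6)*G + 0)/7 = 6/7 - (G²/6 + 0)/7 = 6/7 - G²/42)
(((j(x, -2)*5)*(-5))*(-33))*35 = ((((6/7 - 1/42*(-198)²)*5)*(-5))*(-33))*35 = ((((6/7 - 1/42*39204)*5)*(-5))*(-33))*35 = ((((6/7 - 6534/7)*5)*(-5))*(-33))*35 = ((-6528/7*5*(-5))*(-33))*35 = (-32640/7*(-5)*(-33))*35 = ((163200/7)*(-33))*35 = -5385600/7*35 = -26928000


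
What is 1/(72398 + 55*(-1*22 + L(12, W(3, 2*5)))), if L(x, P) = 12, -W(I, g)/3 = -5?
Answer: 1/71848 ≈ 1.3918e-5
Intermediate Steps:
W(I, g) = 15 (W(I, g) = -3*(-5) = 15)
1/(72398 + 55*(-1*22 + L(12, W(3, 2*5)))) = 1/(72398 + 55*(-1*22 + 12)) = 1/(72398 + 55*(-22 + 12)) = 1/(72398 + 55*(-10)) = 1/(72398 - 550) = 1/71848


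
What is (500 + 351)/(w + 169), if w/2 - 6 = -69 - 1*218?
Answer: -851/393 ≈ -2.1654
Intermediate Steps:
w = -562 (w = 12 + 2*(-69 - 1*218) = 12 + 2*(-69 - 218) = 12 + 2*(-287) = 12 - 574 = -562)
(500 + 351)/(w + 169) = (500 + 351)/(-562 + 169) = 851/(-393) = 851*(-1/393) = -851/393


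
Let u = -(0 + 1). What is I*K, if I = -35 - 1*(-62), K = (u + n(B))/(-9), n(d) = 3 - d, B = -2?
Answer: -12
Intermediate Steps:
u = -1 (u = -1*1 = -1)
K = -4/9 (K = (-1 + (3 - 1*(-2)))/(-9) = (-1 + (3 + 2))*(-⅑) = (-1 + 5)*(-⅑) = 4*(-⅑) = -4/9 ≈ -0.44444)
I = 27 (I = -35 + 62 = 27)
I*K = 27*(-4/9) = -12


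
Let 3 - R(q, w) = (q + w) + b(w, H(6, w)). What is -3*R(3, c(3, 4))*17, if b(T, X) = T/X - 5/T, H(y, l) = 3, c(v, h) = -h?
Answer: -833/4 ≈ -208.25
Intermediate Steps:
b(T, X) = -5/T + T/X
R(q, w) = 3 - q + 5/w - 4*w/3 (R(q, w) = 3 - ((q + w) + (-5/w + w/3)) = 3 - (q - 5/w + 4*w/3) = 3 + (-q + 5/w - 4*w/3) = 3 - q + 5/w - 4*w/3)
-3*R(3, c(3, 4))*17 = -3*(3 - 1*3 + 5/((-1*4)) - (-4)*4/3)*17 = -3*(3 - 3 + 5/(-4) - 4/3*(-4))*17 = -3*(3 - 3 + 5*(-¼) + 16/3)*17 = -3*(3 - 3 - 5/4 + 16/3)*17 = -3*49/12*17 = -49/4*17 = -833/4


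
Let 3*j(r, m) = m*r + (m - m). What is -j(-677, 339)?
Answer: 76501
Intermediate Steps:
j(r, m) = m*r/3 (j(r, m) = (m*r + (m - m))/3 = (m*r + 0)/3 = (m*r)/3 = m*r/3)
-j(-677, 339) = -339*(-677)/3 = -1*(-76501) = 76501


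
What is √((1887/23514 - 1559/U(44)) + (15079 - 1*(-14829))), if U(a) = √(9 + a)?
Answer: √(5161201261728086 - 5076127278988*√53)/415414 ≈ 172.32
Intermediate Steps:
√((1887/23514 - 1559/U(44)) + (15079 - 1*(-14829))) = √((1887/23514 - 1559/√(9 + 44)) + (15079 - 1*(-14829))) = √((1887*(1/23514) - 1559*√53/53) + (15079 + 14829)) = √((629/7838 - 1559*√53/53) + 29908) = √(234419533/7838 - 1559*√53/53)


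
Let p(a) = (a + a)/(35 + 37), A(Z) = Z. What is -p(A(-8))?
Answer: 2/9 ≈ 0.22222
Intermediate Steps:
p(a) = a/36 (p(a) = (2*a)/72 = (2*a)*(1/72) = a/36)
-p(A(-8)) = -(-8)/36 = -1*(-2/9) = 2/9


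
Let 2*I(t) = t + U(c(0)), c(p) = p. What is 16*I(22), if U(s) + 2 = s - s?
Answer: 160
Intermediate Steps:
U(s) = -2 (U(s) = -2 + (s - s) = -2 + 0 = -2)
I(t) = -1 + t/2 (I(t) = (t - 2)/2 = (-2 + t)/2 = -1 + t/2)
16*I(22) = 16*(-1 + (½)*22) = 16*(-1 + 11) = 16*10 = 160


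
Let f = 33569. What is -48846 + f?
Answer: -15277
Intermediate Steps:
-48846 + f = -48846 + 33569 = -15277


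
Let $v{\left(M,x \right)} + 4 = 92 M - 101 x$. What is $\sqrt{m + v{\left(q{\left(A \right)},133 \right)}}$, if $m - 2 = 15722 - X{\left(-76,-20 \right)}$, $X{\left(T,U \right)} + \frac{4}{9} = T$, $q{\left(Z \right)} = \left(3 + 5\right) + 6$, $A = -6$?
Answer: $\frac{\sqrt{32863}}{3} \approx 60.427$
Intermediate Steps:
$q{\left(Z \right)} = 14$ ($q{\left(Z \right)} = 8 + 6 = 14$)
$X{\left(T,U \right)} = - \frac{4}{9} + T$
$v{\left(M,x \right)} = -4 - 101 x + 92 M$ ($v{\left(M,x \right)} = -4 + \left(92 M - 101 x\right) = -4 + \left(- 101 x + 92 M\right) = -4 - 101 x + 92 M$)
$m = \frac{142204}{9}$ ($m = 2 + \left(15722 - \left(- \frac{4}{9} - 76\right)\right) = 2 + \left(15722 - - \frac{688}{9}\right) = 2 + \left(15722 + \frac{688}{9}\right) = 2 + \frac{142186}{9} = \frac{142204}{9} \approx 15800.0$)
$\sqrt{m + v{\left(q{\left(A \right)},133 \right)}} = \sqrt{\frac{142204}{9} - 12149} = \sqrt{\frac{32863}{9}} = \frac{\sqrt{32863}}{3}$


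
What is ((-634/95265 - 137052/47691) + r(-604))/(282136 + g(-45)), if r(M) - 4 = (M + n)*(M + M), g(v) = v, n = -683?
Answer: 784825463599514/142402141910385 ≈ 5.5113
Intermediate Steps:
r(M) = 4 + 2*M*(-683 + M) (r(M) = 4 + (M - 683)*(M + M) = 4 + (-683 + M)*(2*M) = 4 + 2*M*(-683 + M))
((-634/95265 - 137052/47691) + r(-604))/(282136 + g(-45)) = ((-634/95265 - 137052/47691) + (4 - 1366*(-604) + 2*(-604)²))/(282136 - 45) = ((-634*1/95265 - 137052*1/47691) + (4 + 825064 + 2*364816))/282091 = ((-634/95265 - 15228/5299) + (4 + 825064 + 729632))*(1/282091) = (-1454054986/504809235 + 1554700)*(1/282091) = (784825463599514/504809235)*(1/282091) = 784825463599514/142402141910385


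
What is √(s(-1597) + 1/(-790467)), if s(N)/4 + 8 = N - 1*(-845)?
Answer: I*√1899507758181027/790467 ≈ 55.136*I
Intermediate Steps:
s(N) = 3348 + 4*N (s(N) = -32 + 4*(N - 1*(-845)) = -32 + 4*(N + 845) = -32 + 4*(845 + N) = -32 + (3380 + 4*N) = 3348 + 4*N)
√(s(-1597) + 1/(-790467)) = √((3348 + 4*(-1597)) + 1/(-790467)) = √((3348 - 6388) - 1/790467) = √(-3040 - 1/790467) = √(-2403019681/790467) = I*√1899507758181027/790467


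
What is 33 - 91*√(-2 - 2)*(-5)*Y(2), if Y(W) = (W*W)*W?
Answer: 33 + 7280*I ≈ 33.0 + 7280.0*I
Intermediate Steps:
Y(W) = W³ (Y(W) = W²*W = W³)
33 - 91*√(-2 - 2)*(-5)*Y(2) = 33 - 91*√(-2 - 2)*(-5)*2³ = 33 - 91*√(-4)*(-5)*8 = 33 - 91*(2*I)*(-5)*8 = 33 - 91*(-10*I)*8 = 33 - (-7280)*I = 33 + 7280*I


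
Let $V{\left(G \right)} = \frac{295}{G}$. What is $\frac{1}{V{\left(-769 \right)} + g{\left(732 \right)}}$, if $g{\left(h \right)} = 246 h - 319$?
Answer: $\frac{769}{138229762} \approx 5.5632 \cdot 10^{-6}$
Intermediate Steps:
$g{\left(h \right)} = -319 + 246 h$
$\frac{1}{V{\left(-769 \right)} + g{\left(732 \right)}} = \frac{1}{\frac{295}{-769} + \left(-319 + 246 \cdot 732\right)} = \frac{1}{295 \left(- \frac{1}{769}\right) + \left(-319 + 180072\right)} = \frac{1}{- \frac{295}{769} + 179753} = \frac{1}{\frac{138229762}{769}} = \frac{769}{138229762}$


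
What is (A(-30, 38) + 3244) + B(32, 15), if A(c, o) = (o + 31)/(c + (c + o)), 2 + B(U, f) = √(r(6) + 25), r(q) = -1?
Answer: 71255/22 + 2*√6 ≈ 3243.8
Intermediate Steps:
B(U, f) = -2 + 2*√6 (B(U, f) = -2 + √(-1 + 25) = -2 + √24 = -2 + 2*√6)
A(c, o) = (31 + o)/(o + 2*c)
(A(-30, 38) + 3244) + B(32, 15) = ((31 + 38)/(38 + 2*(-30)) + 3244) + (-2 + 2*√6) = (69/(38 - 60) + 3244) + (-2 + 2*√6) = (69/(-22) + 3244) + (-2 + 2*√6) = (-1/22*69 + 3244) + (-2 + 2*√6) = (-69/22 + 3244) + (-2 + 2*√6) = 71299/22 + (-2 + 2*√6) = 71255/22 + 2*√6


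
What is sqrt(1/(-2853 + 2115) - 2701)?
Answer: I*sqrt(163453798)/246 ≈ 51.971*I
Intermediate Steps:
sqrt(1/(-2853 + 2115) - 2701) = sqrt(1/(-738) - 2701) = sqrt(-1/738 - 2701) = sqrt(-1993339/738) = I*sqrt(163453798)/246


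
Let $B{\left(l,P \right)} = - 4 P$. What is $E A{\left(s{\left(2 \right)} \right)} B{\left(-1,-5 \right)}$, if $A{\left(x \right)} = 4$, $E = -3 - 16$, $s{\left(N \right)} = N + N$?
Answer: $-1520$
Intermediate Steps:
$s{\left(N \right)} = 2 N$
$E = -19$ ($E = -3 - 16 = -19$)
$E A{\left(s{\left(2 \right)} \right)} B{\left(-1,-5 \right)} = \left(-19\right) 4 \left(\left(-4\right) \left(-5\right)\right) = \left(-76\right) 20 = -1520$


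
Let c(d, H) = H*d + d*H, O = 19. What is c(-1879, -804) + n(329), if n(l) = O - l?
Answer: 3021122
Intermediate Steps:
n(l) = 19 - l
c(d, H) = 2*H*d (c(d, H) = H*d + H*d = 2*H*d)
c(-1879, -804) + n(329) = 2*(-804)*(-1879) + (19 - 1*329) = 3021432 + (19 - 329) = 3021432 - 310 = 3021122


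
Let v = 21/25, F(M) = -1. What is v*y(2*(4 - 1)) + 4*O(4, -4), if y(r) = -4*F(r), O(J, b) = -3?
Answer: -216/25 ≈ -8.6400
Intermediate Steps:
v = 21/25 (v = 21*(1/25) = 21/25 ≈ 0.84000)
y(r) = 4 (y(r) = -4*(-1) = 4)
v*y(2*(4 - 1)) + 4*O(4, -4) = (21/25)*4 + 4*(-3) = 84/25 - 12 = -216/25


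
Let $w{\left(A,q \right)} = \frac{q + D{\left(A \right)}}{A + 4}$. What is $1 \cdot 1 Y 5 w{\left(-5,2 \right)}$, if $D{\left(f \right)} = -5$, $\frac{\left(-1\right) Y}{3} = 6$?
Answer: $-270$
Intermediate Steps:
$Y = -18$ ($Y = \left(-3\right) 6 = -18$)
$w{\left(A,q \right)} = \frac{-5 + q}{4 + A}$ ($w{\left(A,q \right)} = \frac{q - 5}{A + 4} = \frac{-5 + q}{4 + A}$)
$1 \cdot 1 Y 5 w{\left(-5,2 \right)} = 1 \cdot 1 \left(-18\right) 5 \frac{-5 + 2}{4 - 5} = 1 \left(\left(-18\right) 5\right) \frac{1}{-1} \left(-3\right) = 1 \left(-90\right) \left(\left(-1\right) \left(-3\right)\right) = \left(-90\right) 3 = -270$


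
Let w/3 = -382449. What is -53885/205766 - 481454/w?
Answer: 37242070669/236085002802 ≈ 0.15775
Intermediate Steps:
w = -1147347 (w = 3*(-382449) = -1147347)
-53885/205766 - 481454/w = -53885/205766 - 481454/(-1147347) = -53885*1/205766 - 481454*(-1/1147347) = -53885/205766 + 481454/1147347 = 37242070669/236085002802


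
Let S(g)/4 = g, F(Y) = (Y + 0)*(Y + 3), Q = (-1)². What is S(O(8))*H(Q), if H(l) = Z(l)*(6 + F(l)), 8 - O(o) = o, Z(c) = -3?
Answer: 0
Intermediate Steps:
Q = 1
F(Y) = Y*(3 + Y)
O(o) = 8 - o
S(g) = 4*g
H(l) = -18 - 3*l*(3 + l) (H(l) = -3*(6 + l*(3 + l)) = -18 - 3*l*(3 + l))
S(O(8))*H(Q) = (4*(8 - 1*8))*(-18 - 3*1*(3 + 1)) = (4*(8 - 8))*(-18 - 3*1*4) = (4*0)*(-18 - 12) = 0*(-30) = 0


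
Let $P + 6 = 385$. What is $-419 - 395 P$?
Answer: $-150124$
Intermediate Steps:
$P = 379$ ($P = -6 + 385 = 379$)
$-419 - 395 P = -419 - 149705 = -150124$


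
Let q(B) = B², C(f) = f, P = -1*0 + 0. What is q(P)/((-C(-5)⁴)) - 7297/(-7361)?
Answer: 7297/7361 ≈ 0.99131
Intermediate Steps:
P = 0 (P = 0 + 0 = 0)
q(P)/((-C(-5)⁴)) - 7297/(-7361) = 0²/((-1*(-5)⁴)) - 7297/(-7361) = 0/((-1*625)) - 7297*(-1/7361) = 0/(-625) + 7297/7361 = 0*(-1/625) + 7297/7361 = 0 + 7297/7361 = 7297/7361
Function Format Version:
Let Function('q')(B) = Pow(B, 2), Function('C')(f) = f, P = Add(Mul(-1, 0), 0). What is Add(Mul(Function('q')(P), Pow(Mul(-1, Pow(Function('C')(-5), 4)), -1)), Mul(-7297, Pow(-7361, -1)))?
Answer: Rational(7297, 7361) ≈ 0.99131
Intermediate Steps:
P = 0 (P = Add(0, 0) = 0)
Add(Mul(Function('q')(P), Pow(Mul(-1, Pow(Function('C')(-5), 4)), -1)), Mul(-7297, Pow(-7361, -1))) = Add(Mul(Pow(0, 2), Pow(Mul(-1, Pow(-5, 4)), -1)), Mul(-7297, Pow(-7361, -1))) = Add(Mul(0, Pow(Mul(-1, 625), -1)), Mul(-7297, Rational(-1, 7361))) = Add(Mul(0, Pow(-625, -1)), Rational(7297, 7361)) = Add(Mul(0, Rational(-1, 625)), Rational(7297, 7361)) = Add(0, Rational(7297, 7361)) = Rational(7297, 7361)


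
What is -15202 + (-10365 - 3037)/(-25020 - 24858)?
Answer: -379115977/24939 ≈ -15202.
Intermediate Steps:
-15202 + (-10365 - 3037)/(-25020 - 24858) = -15202 - 13402/(-49878) = -15202 - 13402*(-1/49878) = -15202 + 6701/24939 = -379115977/24939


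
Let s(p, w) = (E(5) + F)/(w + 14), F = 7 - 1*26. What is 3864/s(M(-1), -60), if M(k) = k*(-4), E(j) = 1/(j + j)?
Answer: 84640/9 ≈ 9404.4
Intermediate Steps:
F = -19 (F = 7 - 26 = -19)
E(j) = 1/(2*j)
M(k) = -4*k
s(p, w) = -189/(10*(14 + w)) (s(p, w) = ((1/2)/5 - 19)/(w + 14) = ((1/2)*(1/5) - 19)/(14 + w) = (1/10 - 19)/(14 + w) = -189/(10*(14 + w)))
3864/s(M(-1), -60) = 3864/((-189/(140 + 10*(-60)))) = 3864/((-189/(140 - 600))) = 3864/((-189/(-460))) = 3864/((-189*(-1/460))) = 3864/(189/460) = 3864*(460/189) = 84640/9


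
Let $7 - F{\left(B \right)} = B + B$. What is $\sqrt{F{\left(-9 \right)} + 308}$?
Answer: $3 \sqrt{37} \approx 18.248$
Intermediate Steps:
$F{\left(B \right)} = 7 - 2 B$ ($F{\left(B \right)} = 7 - \left(B + B\right) = 7 - 2 B$)
$\sqrt{F{\left(-9 \right)} + 308} = \sqrt{\left(7 - -18\right) + 308} = \sqrt{\left(7 + 18\right) + 308} = \sqrt{25 + 308} = \sqrt{333} = 3 \sqrt{37}$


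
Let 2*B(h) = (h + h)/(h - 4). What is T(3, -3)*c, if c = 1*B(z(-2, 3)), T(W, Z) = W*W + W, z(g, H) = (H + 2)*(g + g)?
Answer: 10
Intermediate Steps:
z(g, H) = 2*g*(2 + H) (z(g, H) = (2 + H)*(2*g) = 2*g*(2 + H))
B(h) = h/(-4 + h) (B(h) = ((h + h)/(h - 4))/2 = ((2*h)/(-4 + h))/2 = (2*h/(-4 + h))/2 = h/(-4 + h))
T(W, Z) = W + W**2 (T(W, Z) = W**2 + W = W + W**2)
c = 5/6 (c = 1*((2*(-2)*(2 + 3))/(-4 + 2*(-2)*(2 + 3))) = 1*((2*(-2)*5)/(-4 + 2*(-2)*5)) = 1*(-20/(-4 - 20)) = 1*(-20/(-24)) = 1*(-20*(-1/24)) = 1*(5/6) = 5/6 ≈ 0.83333)
T(3, -3)*c = (3*(1 + 3))*(5/6) = (3*4)*(5/6) = 12*(5/6) = 10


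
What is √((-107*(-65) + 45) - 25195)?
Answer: I*√18195 ≈ 134.89*I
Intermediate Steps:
√((-107*(-65) + 45) - 25195) = √((6955 + 45) - 25195) = √(7000 - 25195) = √(-18195) = I*√18195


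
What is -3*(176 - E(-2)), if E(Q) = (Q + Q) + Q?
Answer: -546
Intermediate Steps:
E(Q) = 3*Q (E(Q) = 2*Q + Q = 3*Q)
-3*(176 - E(-2)) = -3*(176 - 3*(-2)) = -3*(176 - 1*(-6)) = -3*(176 + 6) = -3*182 = -546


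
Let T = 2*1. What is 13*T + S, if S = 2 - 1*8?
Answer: 20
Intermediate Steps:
T = 2
S = -6 (S = 2 - 8 = -6)
13*T + S = 13*2 - 6 = 26 - 6 = 20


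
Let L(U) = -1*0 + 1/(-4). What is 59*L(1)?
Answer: -59/4 ≈ -14.750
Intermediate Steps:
L(U) = -¼ (L(U) = 0 + 1*(-¼) = 0 - ¼ = -¼)
59*L(1) = 59*(-¼) = -59/4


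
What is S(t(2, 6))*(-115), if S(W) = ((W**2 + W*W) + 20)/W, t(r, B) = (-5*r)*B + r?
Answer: 388010/29 ≈ 13380.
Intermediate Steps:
t(r, B) = r - 5*B*r (t(r, B) = -5*B*r + r = r - 5*B*r)
S(W) = (20 + 2*W**2)/W (S(W) = ((W**2 + W**2) + 20)/W = (2*W**2 + 20)/W = (20 + 2*W**2)/W)
S(t(2, 6))*(-115) = (2*(2*(1 - 5*6)) + 20/((2*(1 - 5*6))))*(-115) = (2*(2*(1 - 30)) + 20/((2*(1 - 30))))*(-115) = (2*(2*(-29)) + 20/((2*(-29))))*(-115) = (2*(-58) + 20/(-58))*(-115) = (-116 + 20*(-1/58))*(-115) = (-116 - 10/29)*(-115) = -3374/29*(-115) = 388010/29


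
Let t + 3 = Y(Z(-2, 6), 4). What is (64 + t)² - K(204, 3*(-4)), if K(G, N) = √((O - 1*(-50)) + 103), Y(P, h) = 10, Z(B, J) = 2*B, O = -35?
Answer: 5041 - √118 ≈ 5030.1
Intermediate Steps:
K(G, N) = √118 (K(G, N) = √((-35 - 1*(-50)) + 103) = √((-35 + 50) + 103) = √(15 + 103) = √118)
t = 7 (t = -3 + 10 = 7)
(64 + t)² - K(204, 3*(-4)) = (64 + 7)² - √118 = 71² - √118 = 5041 - √118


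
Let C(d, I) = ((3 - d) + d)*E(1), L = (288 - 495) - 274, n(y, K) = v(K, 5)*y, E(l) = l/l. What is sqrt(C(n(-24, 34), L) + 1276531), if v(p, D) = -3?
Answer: sqrt(1276534) ≈ 1129.8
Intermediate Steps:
E(l) = 1
n(y, K) = -3*y
L = -481 (L = -207 - 274 = -481)
C(d, I) = 3 (C(d, I) = ((3 - d) + d)*1 = 3*1 = 3)
sqrt(C(n(-24, 34), L) + 1276531) = sqrt(3 + 1276531) = sqrt(1276534)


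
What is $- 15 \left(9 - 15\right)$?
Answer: $90$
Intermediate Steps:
$- 15 \left(9 - 15\right) = \left(-15\right) \left(-6\right) = 90$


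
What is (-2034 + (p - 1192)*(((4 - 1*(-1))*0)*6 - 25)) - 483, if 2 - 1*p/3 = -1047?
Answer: -51392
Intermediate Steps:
p = 3147 (p = 6 - 3*(-1047) = 6 + 3141 = 3147)
(-2034 + (p - 1192)*(((4 - 1*(-1))*0)*6 - 25)) - 483 = (-2034 + (3147 - 1192)*(((4 - 1*(-1))*0)*6 - 25)) - 483 = (-2034 + 1955*(((4 + 1)*0)*6 - 25)) - 483 = (-2034 + 1955*((5*0)*6 - 25)) - 483 = (-2034 + 1955*(0*6 - 25)) - 483 = (-2034 + 1955*(0 - 25)) - 483 = (-2034 + 1955*(-25)) - 483 = (-2034 - 48875) - 483 = -50909 - 483 = -51392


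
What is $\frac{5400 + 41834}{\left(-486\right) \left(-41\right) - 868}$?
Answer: $\frac{23617}{9529} \approx 2.4784$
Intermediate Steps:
$\frac{5400 + 41834}{\left(-486\right) \left(-41\right) - 868} = \frac{47234}{19926 - 868} = \frac{47234}{19058} = 47234 \cdot \frac{1}{19058} = \frac{23617}{9529}$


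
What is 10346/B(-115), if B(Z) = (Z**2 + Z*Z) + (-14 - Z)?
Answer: 1478/3793 ≈ 0.38967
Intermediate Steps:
B(Z) = -14 - Z + 2*Z**2 (B(Z) = (Z**2 + Z**2) + (-14 - Z) = 2*Z**2 + (-14 - Z) = -14 - Z + 2*Z**2)
10346/B(-115) = 10346/(-14 - 1*(-115) + 2*(-115)**2) = 10346/(-14 + 115 + 2*13225) = 10346/(-14 + 115 + 26450) = 10346/26551 = 10346*(1/26551) = 1478/3793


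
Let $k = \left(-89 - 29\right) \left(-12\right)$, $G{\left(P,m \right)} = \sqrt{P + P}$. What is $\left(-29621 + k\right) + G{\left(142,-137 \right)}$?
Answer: $-28205 + 2 \sqrt{71} \approx -28188.0$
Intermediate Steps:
$G{\left(P,m \right)} = \sqrt{2} \sqrt{P}$ ($G{\left(P,m \right)} = \sqrt{2 P} = \sqrt{2} \sqrt{P}$)
$k = 1416$ ($k = \left(-118\right) \left(-12\right) = 1416$)
$\left(-29621 + k\right) + G{\left(142,-137 \right)} = \left(-29621 + 1416\right) + \sqrt{2} \sqrt{142} = -28205 + 2 \sqrt{71}$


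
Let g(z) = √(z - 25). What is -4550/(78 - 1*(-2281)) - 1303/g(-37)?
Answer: -650/337 + 1303*I*√62/62 ≈ -1.9288 + 165.48*I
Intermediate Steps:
g(z) = √(-25 + z)
-4550/(78 - 1*(-2281)) - 1303/g(-37) = -4550/(78 - 1*(-2281)) - 1303/√(-25 - 37) = -4550/(78 + 2281) - 1303*(-I*√62/62) = -4550/2359 - 1303*(-I*√62/62) = -4550*1/2359 - (-1303)*I*√62/62 = -650/337 + 1303*I*√62/62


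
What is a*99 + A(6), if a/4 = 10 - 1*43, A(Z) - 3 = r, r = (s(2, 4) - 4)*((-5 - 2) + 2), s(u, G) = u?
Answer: -13055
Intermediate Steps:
r = 10 (r = (2 - 4)*((-5 - 2) + 2) = -2*(-7 + 2) = -2*(-5) = 10)
A(Z) = 13 (A(Z) = 3 + 10 = 13)
a = -132 (a = 4*(10 - 1*43) = 4*(10 - 43) = 4*(-33) = -132)
a*99 + A(6) = -132*99 + 13 = -13068 + 13 = -13055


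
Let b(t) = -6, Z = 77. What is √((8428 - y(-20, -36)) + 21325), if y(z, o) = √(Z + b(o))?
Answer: √(29753 - √71) ≈ 172.47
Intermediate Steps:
y(z, o) = √71 (y(z, o) = √(77 - 6) = √71)
√((8428 - y(-20, -36)) + 21325) = √((8428 - √71) + 21325) = √(29753 - √71)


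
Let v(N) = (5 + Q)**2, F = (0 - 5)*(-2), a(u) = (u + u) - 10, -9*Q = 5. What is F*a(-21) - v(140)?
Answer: -43720/81 ≈ -539.75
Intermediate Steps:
Q = -5/9 (Q = -1/9*5 = -5/9 ≈ -0.55556)
a(u) = -10 + 2*u (a(u) = 2*u - 10 = -10 + 2*u)
F = 10 (F = -5*(-2) = 10)
v(N) = 1600/81 (v(N) = (5 - 5/9)**2 = (40/9)**2 = 1600/81)
F*a(-21) - v(140) = 10*(-10 + 2*(-21)) - 1*1600/81 = 10*(-10 - 42) - 1600/81 = 10*(-52) - 1600/81 = -520 - 1600/81 = -43720/81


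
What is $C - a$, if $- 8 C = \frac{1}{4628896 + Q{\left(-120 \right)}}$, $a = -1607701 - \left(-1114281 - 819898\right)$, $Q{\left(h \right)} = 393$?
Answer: $- \frac{12090888113137}{37034312} \approx -3.2648 \cdot 10^{5}$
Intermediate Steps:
$a = 326478$ ($a = -1607701 - -1934179 = -1607701 + 1934179 = 326478$)
$C = - \frac{1}{37034312}$ ($C = - \frac{1}{8 \left(4628896 + 393\right)} = - \frac{1}{8 \cdot 4629289} = \left(- \frac{1}{8}\right) \frac{1}{4629289} = - \frac{1}{37034312} \approx -2.7002 \cdot 10^{-8}$)
$C - a = - \frac{1}{37034312} - 326478 = - \frac{12090888113137}{37034312}$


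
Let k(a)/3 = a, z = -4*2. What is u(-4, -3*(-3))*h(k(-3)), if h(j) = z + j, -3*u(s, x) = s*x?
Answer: -204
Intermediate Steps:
u(s, x) = -s*x/3
z = -8
k(a) = 3*a
h(j) = -8 + j
u(-4, -3*(-3))*h(k(-3)) = (-⅓*(-4)*(-3*(-3)))*(-8 + 3*(-3)) = (-⅓*(-4)*9)*(-8 - 9) = 12*(-17) = -204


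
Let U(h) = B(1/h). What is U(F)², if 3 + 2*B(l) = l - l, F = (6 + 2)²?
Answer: 9/4 ≈ 2.2500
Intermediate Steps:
F = 64 (F = 8² = 64)
B(l) = -3/2 (B(l) = -3/2 + (l - l)/2 = -3/2 + (½)*0 = -3/2 + 0 = -3/2)
U(h) = -3/2
U(F)² = (-3/2)² = 9/4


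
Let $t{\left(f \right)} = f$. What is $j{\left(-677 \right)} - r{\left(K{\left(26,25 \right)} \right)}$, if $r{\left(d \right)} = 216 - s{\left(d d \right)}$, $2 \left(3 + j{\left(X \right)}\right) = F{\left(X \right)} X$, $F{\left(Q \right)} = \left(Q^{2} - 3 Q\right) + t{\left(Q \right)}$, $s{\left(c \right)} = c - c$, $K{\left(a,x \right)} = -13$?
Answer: $- \frac{311205829}{2} \approx -1.556 \cdot 10^{8}$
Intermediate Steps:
$s{\left(c \right)} = 0$
$F{\left(Q \right)} = Q^{2} - 2 Q$ ($F{\left(Q \right)} = \left(Q^{2} - 3 Q\right) + Q = Q^{2} - 2 Q$)
$j{\left(X \right)} = -3 + \frac{X^{2} \left(-2 + X\right)}{2}$ ($j{\left(X \right)} = -3 + \frac{X \left(-2 + X\right) X}{2} = -3 + \frac{X^{2} \left(-2 + X\right)}{2}$)
$r{\left(d \right)} = 216$ ($r{\left(d \right)} = 216 - 0 = 216 + 0 = 216$)
$j{\left(-677 \right)} - r{\left(K{\left(26,25 \right)} \right)} = \left(-3 + \frac{\left(-677\right)^{2} \left(-2 - 677\right)}{2}\right) - 216 = \left(-3 + \frac{1}{2} \cdot 458329 \left(-679\right)\right) - 216 = \left(-3 - \frac{311205391}{2}\right) - 216 = - \frac{311205397}{2} - 216 = - \frac{311205829}{2}$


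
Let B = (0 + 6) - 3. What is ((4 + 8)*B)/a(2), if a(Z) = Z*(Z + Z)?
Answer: 9/2 ≈ 4.5000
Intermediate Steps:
B = 3 (B = 6 - 3 = 3)
a(Z) = 2*Z² (a(Z) = Z*(2*Z) = 2*Z²)
((4 + 8)*B)/a(2) = ((4 + 8)*3)/((2*2²)) = (12*3)/((2*4)) = 36/8 = 36*(⅛) = 9/2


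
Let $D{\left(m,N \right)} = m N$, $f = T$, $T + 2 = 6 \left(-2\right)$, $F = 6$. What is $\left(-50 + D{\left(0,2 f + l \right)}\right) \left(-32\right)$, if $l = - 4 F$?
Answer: $1600$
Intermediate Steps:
$l = -24$ ($l = \left(-4\right) 6 = -24$)
$T = -14$ ($T = -2 + 6 \left(-2\right) = -2 - 12 = -14$)
$f = -14$
$D{\left(m,N \right)} = N m$
$\left(-50 + D{\left(0,2 f + l \right)}\right) \left(-32\right) = \left(-50 + \left(2 \left(-14\right) - 24\right) 0\right) \left(-32\right) = \left(-50 + \left(-28 - 24\right) 0\right) \left(-32\right) = \left(-50 - 0\right) \left(-32\right) = \left(-50 + 0\right) \left(-32\right) = \left(-50\right) \left(-32\right) = 1600$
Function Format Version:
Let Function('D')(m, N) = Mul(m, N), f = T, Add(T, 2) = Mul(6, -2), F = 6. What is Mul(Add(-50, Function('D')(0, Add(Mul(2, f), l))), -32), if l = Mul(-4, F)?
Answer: 1600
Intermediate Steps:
l = -24 (l = Mul(-4, 6) = -24)
T = -14 (T = Add(-2, Mul(6, -2)) = Add(-2, -12) = -14)
f = -14
Function('D')(m, N) = Mul(N, m)
Mul(Add(-50, Function('D')(0, Add(Mul(2, f), l))), -32) = Mul(Add(-50, Mul(Add(Mul(2, -14), -24), 0)), -32) = Mul(Add(-50, Mul(Add(-28, -24), 0)), -32) = Mul(Add(-50, Mul(-52, 0)), -32) = Mul(Add(-50, 0), -32) = Mul(-50, -32) = 1600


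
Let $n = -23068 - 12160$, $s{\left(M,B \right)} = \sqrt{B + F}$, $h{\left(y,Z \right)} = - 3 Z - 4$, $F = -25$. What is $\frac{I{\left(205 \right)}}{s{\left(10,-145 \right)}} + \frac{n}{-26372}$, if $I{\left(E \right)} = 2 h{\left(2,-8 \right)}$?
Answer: $\frac{8807}{6593} - \frac{4 i \sqrt{170}}{17} \approx 1.3358 - 3.0679 i$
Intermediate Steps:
$h{\left(y,Z \right)} = -4 - 3 Z$
$s{\left(M,B \right)} = \sqrt{-25 + B}$ ($s{\left(M,B \right)} = \sqrt{B - 25} = \sqrt{-25 + B}$)
$I{\left(E \right)} = 40$ ($I{\left(E \right)} = 2 \left(-4 - -24\right) = 2 \left(-4 + 24\right) = 2 \cdot 20 = 40$)
$n = -35228$
$\frac{I{\left(205 \right)}}{s{\left(10,-145 \right)}} + \frac{n}{-26372} = \frac{40}{\sqrt{-25 - 145}} - \frac{35228}{-26372} = \frac{40}{\sqrt{-170}} - - \frac{8807}{6593} = \frac{40}{i \sqrt{170}} + \frac{8807}{6593} = 40 \left(- \frac{i \sqrt{170}}{170}\right) + \frac{8807}{6593} = - \frac{4 i \sqrt{170}}{17} + \frac{8807}{6593} = \frac{8807}{6593} - \frac{4 i \sqrt{170}}{17}$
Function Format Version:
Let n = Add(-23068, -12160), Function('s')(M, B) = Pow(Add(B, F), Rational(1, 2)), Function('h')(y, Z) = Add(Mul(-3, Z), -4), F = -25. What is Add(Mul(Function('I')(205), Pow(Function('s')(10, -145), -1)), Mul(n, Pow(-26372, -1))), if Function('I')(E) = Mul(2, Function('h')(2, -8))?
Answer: Add(Rational(8807, 6593), Mul(Rational(-4, 17), I, Pow(170, Rational(1, 2)))) ≈ Add(1.3358, Mul(-3.0679, I))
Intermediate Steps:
Function('h')(y, Z) = Add(-4, Mul(-3, Z))
Function('s')(M, B) = Pow(Add(-25, B), Rational(1, 2)) (Function('s')(M, B) = Pow(Add(B, -25), Rational(1, 2)) = Pow(Add(-25, B), Rational(1, 2)))
Function('I')(E) = 40 (Function('I')(E) = Mul(2, Add(-4, Mul(-3, -8))) = Mul(2, Add(-4, 24)) = Mul(2, 20) = 40)
n = -35228
Add(Mul(Function('I')(205), Pow(Function('s')(10, -145), -1)), Mul(n, Pow(-26372, -1))) = Add(Mul(40, Pow(Pow(Add(-25, -145), Rational(1, 2)), -1)), Mul(-35228, Pow(-26372, -1))) = Add(Mul(40, Pow(Pow(-170, Rational(1, 2)), -1)), Mul(-35228, Rational(-1, 26372))) = Add(Mul(40, Pow(Mul(I, Pow(170, Rational(1, 2))), -1)), Rational(8807, 6593)) = Add(Mul(40, Mul(Rational(-1, 170), I, Pow(170, Rational(1, 2)))), Rational(8807, 6593)) = Add(Mul(Rational(-4, 17), I, Pow(170, Rational(1, 2))), Rational(8807, 6593)) = Add(Rational(8807, 6593), Mul(Rational(-4, 17), I, Pow(170, Rational(1, 2))))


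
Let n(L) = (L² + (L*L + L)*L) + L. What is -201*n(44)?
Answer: -17909100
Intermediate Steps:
n(L) = L + L² + L*(L + L²) (n(L) = (L² + (L² + L)*L) + L = (L² + (L + L²)*L) + L = (L² + L*(L + L²)) + L = L + L² + L*(L + L²))
-201*n(44) = -8844*(1 + 44² + 2*44) = -8844*(1 + 1936 + 88) = -8844*2025 = -201*89100 = -17909100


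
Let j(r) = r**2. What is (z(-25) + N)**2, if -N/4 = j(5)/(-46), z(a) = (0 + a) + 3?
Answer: 207936/529 ≈ 393.07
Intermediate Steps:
z(a) = 3 + a (z(a) = a + 3 = 3 + a)
N = 50/23 (N = -4*5**2/(-46) = -(-2)*25/23 = -4*(-25/46) = 50/23 ≈ 2.1739)
(z(-25) + N)**2 = ((3 - 25) + 50/23)**2 = (-22 + 50/23)**2 = (-456/23)**2 = 207936/529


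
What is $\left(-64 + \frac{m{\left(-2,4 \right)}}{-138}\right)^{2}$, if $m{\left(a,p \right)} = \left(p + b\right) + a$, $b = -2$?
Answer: $4096$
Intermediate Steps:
$m{\left(a,p \right)} = -2 + a + p$ ($m{\left(a,p \right)} = \left(p - 2\right) + a = \left(-2 + p\right) + a = -2 + a + p$)
$\left(-64 + \frac{m{\left(-2,4 \right)}}{-138}\right)^{2} = \left(-64 + \frac{-2 - 2 + 4}{-138}\right)^{2} = \left(-64 + 0 \left(- \frac{1}{138}\right)\right)^{2} = \left(-64 + 0\right)^{2} = \left(-64\right)^{2} = 4096$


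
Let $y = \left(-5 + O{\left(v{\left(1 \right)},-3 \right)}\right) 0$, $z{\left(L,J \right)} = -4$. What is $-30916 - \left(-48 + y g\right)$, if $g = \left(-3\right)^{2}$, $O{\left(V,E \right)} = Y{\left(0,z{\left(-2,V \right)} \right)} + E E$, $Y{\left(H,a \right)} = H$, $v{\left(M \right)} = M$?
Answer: $-30868$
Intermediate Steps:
$O{\left(V,E \right)} = E^{2}$ ($O{\left(V,E \right)} = 0 + E E = 0 + E^{2} = E^{2}$)
$g = 9$
$y = 0$ ($y = \left(-5 + \left(-3\right)^{2}\right) 0 = \left(-5 + 9\right) 0 = 4 \cdot 0 = 0$)
$-30916 - \left(-48 + y g\right) = -30916 - \left(-48 + 0 \cdot 9\right) = -30916 - \left(-48 + 0\right) = -30916 - -48 = -30916 + 48 = -30868$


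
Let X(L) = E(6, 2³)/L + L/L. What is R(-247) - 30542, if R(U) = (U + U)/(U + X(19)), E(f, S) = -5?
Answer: -142896632/4679 ≈ -30540.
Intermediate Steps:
X(L) = 1 - 5/L (X(L) = -5/L + L/L = -5/L + 1 = 1 - 5/L)
R(U) = 2*U/(14/19 + U) (R(U) = (U + U)/(U + (-5 + 19)/19) = (2*U)/(U + (1/19)*14) = (2*U)/(U + 14/19) = (2*U)/(14/19 + U) = 2*U/(14/19 + U))
R(-247) - 30542 = 38*(-247)/(14 + 19*(-247)) - 30542 = 38*(-247)/(14 - 4693) - 30542 = 38*(-247)/(-4679) - 30542 = 38*(-247)*(-1/4679) - 30542 = 9386/4679 - 30542 = -142896632/4679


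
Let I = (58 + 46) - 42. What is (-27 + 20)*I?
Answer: -434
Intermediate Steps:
I = 62 (I = 104 - 42 = 62)
(-27 + 20)*I = (-27 + 20)*62 = -7*62 = -434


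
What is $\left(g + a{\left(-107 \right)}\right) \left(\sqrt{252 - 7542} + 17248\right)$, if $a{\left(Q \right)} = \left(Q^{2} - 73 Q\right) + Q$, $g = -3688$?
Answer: $266740320 + 417555 i \sqrt{10} \approx 2.6674 \cdot 10^{8} + 1.3204 \cdot 10^{6} i$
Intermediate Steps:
$a{\left(Q \right)} = Q^{2} - 72 Q$
$\left(g + a{\left(-107 \right)}\right) \left(\sqrt{252 - 7542} + 17248\right) = \left(-3688 - 107 \left(-72 - 107\right)\right) \left(\sqrt{252 - 7542} + 17248\right) = \left(-3688 - -19153\right) \left(\sqrt{-7290} + 17248\right) = \left(-3688 + 19153\right) \left(27 i \sqrt{10} + 17248\right) = 15465 \left(17248 + 27 i \sqrt{10}\right) = 266740320 + 417555 i \sqrt{10}$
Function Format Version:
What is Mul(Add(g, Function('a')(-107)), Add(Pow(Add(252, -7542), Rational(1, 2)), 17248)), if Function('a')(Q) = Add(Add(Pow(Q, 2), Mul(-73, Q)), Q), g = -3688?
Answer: Add(266740320, Mul(417555, I, Pow(10, Rational(1, 2)))) ≈ Add(2.6674e+8, Mul(1.3204e+6, I))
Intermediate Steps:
Function('a')(Q) = Add(Pow(Q, 2), Mul(-72, Q))
Mul(Add(g, Function('a')(-107)), Add(Pow(Add(252, -7542), Rational(1, 2)), 17248)) = Mul(Add(-3688, Mul(-107, Add(-72, -107))), Add(Pow(Add(252, -7542), Rational(1, 2)), 17248)) = Mul(Add(-3688, Mul(-107, -179)), Add(Pow(-7290, Rational(1, 2)), 17248)) = Mul(Add(-3688, 19153), Add(Mul(27, I, Pow(10, Rational(1, 2))), 17248)) = Mul(15465, Add(17248, Mul(27, I, Pow(10, Rational(1, 2))))) = Add(266740320, Mul(417555, I, Pow(10, Rational(1, 2))))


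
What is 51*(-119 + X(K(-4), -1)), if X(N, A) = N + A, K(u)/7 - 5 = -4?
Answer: -5763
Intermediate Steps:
K(u) = 7 (K(u) = 35 + 7*(-4) = 35 - 28 = 7)
X(N, A) = A + N
51*(-119 + X(K(-4), -1)) = 51*(-119 + (-1 + 7)) = 51*(-119 + 6) = 51*(-113) = -5763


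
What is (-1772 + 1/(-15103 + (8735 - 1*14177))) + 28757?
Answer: 554406824/20545 ≈ 26985.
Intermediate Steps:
(-1772 + 1/(-15103 + (8735 - 1*14177))) + 28757 = (-1772 + 1/(-15103 + (8735 - 14177))) + 28757 = (-1772 + 1/(-15103 - 5442)) + 28757 = (-1772 + 1/(-20545)) + 28757 = (-1772 - 1/20545) + 28757 = -36405741/20545 + 28757 = 554406824/20545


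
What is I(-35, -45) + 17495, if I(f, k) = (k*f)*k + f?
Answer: -53415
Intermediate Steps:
I(f, k) = f + f*k² (I(f, k) = (f*k)*k + f = f*k² + f = f + f*k²)
I(-35, -45) + 17495 = -35*(1 + (-45)²) + 17495 = -35*(1 + 2025) + 17495 = -35*2026 + 17495 = -70910 + 17495 = -53415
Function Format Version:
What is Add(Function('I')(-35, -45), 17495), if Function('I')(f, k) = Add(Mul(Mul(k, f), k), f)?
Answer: -53415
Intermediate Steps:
Function('I')(f, k) = Add(f, Mul(f, Pow(k, 2))) (Function('I')(f, k) = Add(Mul(Mul(f, k), k), f) = Add(Mul(f, Pow(k, 2)), f) = Add(f, Mul(f, Pow(k, 2))))
Add(Function('I')(-35, -45), 17495) = Add(Mul(-35, Add(1, Pow(-45, 2))), 17495) = Add(Mul(-35, Add(1, 2025)), 17495) = Add(Mul(-35, 2026), 17495) = Add(-70910, 17495) = -53415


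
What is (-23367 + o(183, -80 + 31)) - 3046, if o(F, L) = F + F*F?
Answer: 7259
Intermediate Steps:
o(F, L) = F + F²
(-23367 + o(183, -80 + 31)) - 3046 = (-23367 + 183*(1 + 183)) - 3046 = (-23367 + 183*184) - 3046 = (-23367 + 33672) - 3046 = 10305 - 3046 = 7259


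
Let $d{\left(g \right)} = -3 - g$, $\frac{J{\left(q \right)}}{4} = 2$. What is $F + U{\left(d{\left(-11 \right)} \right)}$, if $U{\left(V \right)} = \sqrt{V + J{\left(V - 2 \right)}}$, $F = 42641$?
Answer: $42645$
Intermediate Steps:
$J{\left(q \right)} = 8$ ($J{\left(q \right)} = 4 \cdot 2 = 8$)
$U{\left(V \right)} = \sqrt{8 + V}$ ($U{\left(V \right)} = \sqrt{V + 8} = \sqrt{8 + V}$)
$F + U{\left(d{\left(-11 \right)} \right)} = 42641 + \sqrt{8 - -8} = 42641 + \sqrt{8 + \left(-3 + 11\right)} = 42641 + \sqrt{8 + 8} = 42641 + \sqrt{16} = 42641 + 4 = 42645$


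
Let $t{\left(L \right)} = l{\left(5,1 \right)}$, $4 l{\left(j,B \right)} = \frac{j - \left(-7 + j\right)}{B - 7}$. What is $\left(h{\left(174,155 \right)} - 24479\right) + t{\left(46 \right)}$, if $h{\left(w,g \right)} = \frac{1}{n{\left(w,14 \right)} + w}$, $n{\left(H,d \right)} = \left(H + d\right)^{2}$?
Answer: $- \frac{10433465765}{426216} \approx -24479.0$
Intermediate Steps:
$l{\left(j,B \right)} = \frac{7}{4 \left(-7 + B\right)}$ ($l{\left(j,B \right)} = \frac{\left(j - \left(-7 + j\right)\right) \frac{1}{B - 7}}{4} = \frac{7 \frac{1}{-7 + B}}{4} = \frac{7}{4 \left(-7 + B\right)}$)
$t{\left(L \right)} = - \frac{7}{24}$ ($t{\left(L \right)} = \frac{7}{4 \left(-7 + 1\right)} = \frac{7}{4 \left(-6\right)} = \frac{7}{4} \left(- \frac{1}{6}\right) = - \frac{7}{24}$)
$h{\left(w,g \right)} = \frac{1}{w + \left(14 + w\right)^{2}}$ ($h{\left(w,g \right)} = \frac{1}{\left(w + 14\right)^{2} + w} = \frac{1}{\left(14 + w\right)^{2} + w} = \frac{1}{w + \left(14 + w\right)^{2}}$)
$\left(h{\left(174,155 \right)} - 24479\right) + t{\left(46 \right)} = \left(\frac{1}{174 + \left(14 + 174\right)^{2}} - 24479\right) - \frac{7}{24} = \left(\frac{1}{174 + 188^{2}} - 24479\right) - \frac{7}{24} = \left(\frac{1}{174 + 35344} - 24479\right) - \frac{7}{24} = \left(\frac{1}{35518} - 24479\right) - \frac{7}{24} = - \frac{869445121}{35518} - \frac{7}{24} = - \frac{10433465765}{426216}$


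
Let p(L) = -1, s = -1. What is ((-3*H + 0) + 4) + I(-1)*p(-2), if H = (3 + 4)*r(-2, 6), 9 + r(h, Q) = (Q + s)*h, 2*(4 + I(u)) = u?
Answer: 815/2 ≈ 407.50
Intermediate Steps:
I(u) = -4 + u/2
r(h, Q) = -9 + h*(-1 + Q) (r(h, Q) = -9 + (Q - 1)*h = -9 + (-1 + Q)*h = -9 + h*(-1 + Q))
H = -133 (H = (3 + 4)*(-9 - 1*(-2) + 6*(-2)) = 7*(-9 + 2 - 12) = 7*(-19) = -133)
((-3*H + 0) + 4) + I(-1)*p(-2) = ((-3*(-133) + 0) + 4) + (-4 + (½)*(-1))*(-1) = ((399 + 0) + 4) + (-4 - ½)*(-1) = (399 + 4) - 9/2*(-1) = 403 + 9/2 = 815/2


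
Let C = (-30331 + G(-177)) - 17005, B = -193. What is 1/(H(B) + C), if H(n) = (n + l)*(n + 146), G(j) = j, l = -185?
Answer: -1/29747 ≈ -3.3617e-5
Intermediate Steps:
H(n) = (-185 + n)*(146 + n) (H(n) = (n - 185)*(n + 146) = (-185 + n)*(146 + n))
C = -47513 (C = (-30331 - 177) - 17005 = -30508 - 17005 = -47513)
1/(H(B) + C) = 1/((-27010 + (-193)² - 39*(-193)) - 47513) = 1/((-27010 + 37249 + 7527) - 47513) = 1/(17766 - 47513) = 1/(-29747) = -1/29747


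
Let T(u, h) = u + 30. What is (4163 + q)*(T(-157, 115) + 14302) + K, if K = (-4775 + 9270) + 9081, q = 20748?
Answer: 353127001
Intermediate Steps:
T(u, h) = 30 + u
K = 13576 (K = 4495 + 9081 = 13576)
(4163 + q)*(T(-157, 115) + 14302) + K = (4163 + 20748)*((30 - 157) + 14302) + 13576 = 24911*(-127 + 14302) + 13576 = 24911*14175 + 13576 = 353113425 + 13576 = 353127001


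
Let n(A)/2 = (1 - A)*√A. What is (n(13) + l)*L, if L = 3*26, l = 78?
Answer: 6084 - 1872*√13 ≈ -665.59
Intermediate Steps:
L = 78
n(A) = 2*√A*(1 - A) (n(A) = 2*((1 - A)*√A) = 2*(√A*(1 - A)) = 2*√A*(1 - A))
(n(13) + l)*L = (2*√13*(1 - 1*13) + 78)*78 = (2*√13*(1 - 13) + 78)*78 = (2*√13*(-12) + 78)*78 = (-24*√13 + 78)*78 = (78 - 24*√13)*78 = 6084 - 1872*√13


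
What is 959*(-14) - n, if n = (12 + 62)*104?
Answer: -21122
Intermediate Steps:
n = 7696 (n = 74*104 = 7696)
959*(-14) - n = 959*(-14) - 1*7696 = -13426 - 7696 = -21122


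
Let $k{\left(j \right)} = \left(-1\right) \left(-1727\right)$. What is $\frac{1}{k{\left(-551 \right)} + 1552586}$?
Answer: $\frac{1}{1554313} \approx 6.4337 \cdot 10^{-7}$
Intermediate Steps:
$k{\left(j \right)} = 1727$
$\frac{1}{k{\left(-551 \right)} + 1552586} = \frac{1}{1727 + 1552586} = \frac{1}{1554313}$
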